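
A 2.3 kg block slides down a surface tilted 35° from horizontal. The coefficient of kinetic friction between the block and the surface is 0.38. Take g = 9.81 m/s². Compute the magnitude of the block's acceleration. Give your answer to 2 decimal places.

2.57 m/s²

Resolving the weight along the incline: the component pulling the block down the slope is mg sin 35° = 2.3 × 9.81 × 0.5736 = 12.942 N, and the normal force is N = mg cos 35° = 2.3 × 9.81 × 0.8192 = 18.484 N.
Kinetic friction acts up the slope with magnitude f = μN = 0.38 × 18.484 = 7.024 N.
Net force along the incline is 12.942 − 7.024 = 5.918 N, so a = 5.918 / 2.3 = 2.5730 m/s².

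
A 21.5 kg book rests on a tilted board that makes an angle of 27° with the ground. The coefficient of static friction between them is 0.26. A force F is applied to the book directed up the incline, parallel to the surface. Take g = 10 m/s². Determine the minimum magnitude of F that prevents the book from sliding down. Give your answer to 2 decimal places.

The normal force is N = mg cos 27° = 191.566 N. With F at its minimum the book is on the verge of sliding down, so static friction is at its maximum μ_s N = 0.26 × 191.566 = 49.807 N and acts up the slope.
Equilibrium along the incline: F + μ_s N = mg sin 27°, so F = 97.608 − 49.807 = 47.801 N.

47.80 N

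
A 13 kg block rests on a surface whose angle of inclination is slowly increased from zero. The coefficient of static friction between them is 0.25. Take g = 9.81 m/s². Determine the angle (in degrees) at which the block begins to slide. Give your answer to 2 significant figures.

At the threshold of sliding, static friction is at its maximum μ_s N and exactly balances the weight component along the incline: mg sin θ = μ_s mg cos θ.
Hence tan θ = μ_s = 0.25, so θ = arctan(0.25) = 14.0362°.

14°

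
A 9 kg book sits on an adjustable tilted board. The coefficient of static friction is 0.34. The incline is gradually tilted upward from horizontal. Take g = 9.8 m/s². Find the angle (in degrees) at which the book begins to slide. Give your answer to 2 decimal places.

At the threshold of sliding, static friction is at its maximum μ_s N and exactly balances the weight component along the incline: mg sin θ = μ_s mg cos θ.
Hence tan θ = μ_s = 0.34, so θ = arctan(0.34) = 18.7780°.

18.78°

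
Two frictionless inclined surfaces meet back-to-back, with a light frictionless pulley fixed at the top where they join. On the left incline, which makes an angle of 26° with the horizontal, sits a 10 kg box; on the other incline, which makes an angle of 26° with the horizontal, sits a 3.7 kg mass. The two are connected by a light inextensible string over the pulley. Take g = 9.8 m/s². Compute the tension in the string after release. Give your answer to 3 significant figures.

23.2 N

Resolve each weight along its own incline: the 10 kg mass has component 10 × 9.8 × sin 26° = 42.960 N down its slope, and the 3.7 kg mass has 3.7 × 9.8 × sin 26° = 15.895 N down its slope.
The 10 kg side's 42.960 N exceeds the other side's 15.895 N, so that mass slides down and the 3.7 kg mass slides up. Taking that direction as positive, Newton's second law for the whole system gives 42.960 − 15.895 = (10 + 3.7) a, so a = 27.065 / 13.7 = 1.9755 m/s².
For the 3.7 kg mass (up-slope positive): T − 15.895 = 3.7 × 1.9755, so T = 23.204 N.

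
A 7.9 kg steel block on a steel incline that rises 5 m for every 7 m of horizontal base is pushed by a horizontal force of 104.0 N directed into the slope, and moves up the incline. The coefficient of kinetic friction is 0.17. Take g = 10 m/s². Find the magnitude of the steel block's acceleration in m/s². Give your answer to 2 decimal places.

The horizontal push has components F cos 35.54° = 104.0 × 0.8137 = 84.625 N up the incline and F sin 35.54° = 104.0 × 0.5812 = 60.445 N pressing into the surface.
The normal force is therefore N = mg cos 35.54° + F sin 35.54° = 64.282 + 60.445 = 124.727 N, and kinetic friction down the slope is μN = 0.17 × 124.727 = 21.204 N.
Along the incline: F cos 35.54° − mg sin 35.54° − μN = ma, so 84.625 − 45.915 − 21.204 = 7.9 a, giving a = 2.2159 m/s².

2.22 m/s²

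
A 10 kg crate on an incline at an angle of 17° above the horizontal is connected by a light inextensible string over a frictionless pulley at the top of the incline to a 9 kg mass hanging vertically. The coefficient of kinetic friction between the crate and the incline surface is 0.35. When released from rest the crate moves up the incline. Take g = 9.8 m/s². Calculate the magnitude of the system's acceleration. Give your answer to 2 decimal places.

For the crate on the incline: the weight component along the slope is m₁g sin 17° = 10 × 9.8 × 0.2924 = 28.655 N and the normal force is N = m₁g cos 17° = 93.718 N.
Kinetic friction opposes the crate's motion up the incline: f = μN = 0.35 × 93.718 = 32.801 N acting down the slope.
Newton's second law for the crate (up-slope positive): T − 28.655 − 32.801 = 10 a. For the hanging mass (downward positive): 9 × 9.8 − T = 9 a.
Adding the two equations eliminates T: 26.744 = 19 a, so a = 1.4076 m/s².

1.41 m/s²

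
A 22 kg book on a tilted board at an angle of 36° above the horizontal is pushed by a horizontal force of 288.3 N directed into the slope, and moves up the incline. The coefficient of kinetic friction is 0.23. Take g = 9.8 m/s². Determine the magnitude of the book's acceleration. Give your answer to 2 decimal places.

1.25 m/s²

The horizontal push has components F cos 36° = 288.3 × 0.8090 = 233.235 N up the incline and F sin 36° = 288.3 × 0.5878 = 169.463 N pressing into the surface.
The normal force is therefore N = mg cos 36° + F sin 36° = 174.420 + 169.463 = 343.883 N, and kinetic friction down the slope is μN = 0.23 × 343.883 = 79.093 N.
Along the incline: F cos 36° − mg sin 36° − μN = ma, so 233.235 − 126.730 − 79.093 = 22 a, giving a = 1.2460 m/s².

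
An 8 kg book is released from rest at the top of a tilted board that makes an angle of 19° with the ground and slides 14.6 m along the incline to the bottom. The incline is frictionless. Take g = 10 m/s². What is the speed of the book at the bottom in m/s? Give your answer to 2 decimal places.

The weight component along the incline is mg sin 19° = 26.045 N and the normal force is N = mg cos 19° = 75.641 N.
With no friction, a = g sin 19° = 3.2557 m/s².
Starting from rest over a distance of 14.6 m, v² = 2aL = 2 × 3.2557 × 14.6 = 95.0664, so v = 9.7502 m/s.

9.75 m/s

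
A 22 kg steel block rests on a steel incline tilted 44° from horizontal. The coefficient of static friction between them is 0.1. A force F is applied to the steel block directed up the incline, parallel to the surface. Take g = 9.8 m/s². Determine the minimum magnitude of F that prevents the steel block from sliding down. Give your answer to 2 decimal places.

The normal force is N = mg cos 44° = 155.090 N. With F at its minimum the steel block is on the verge of sliding down, so static friction is at its maximum μ_s N = 0.1 × 155.090 = 15.509 N and acts up the slope.
Equilibrium along the incline: F + μ_s N = mg sin 44°, so F = 149.768 − 15.509 = 134.259 N.

134.26 N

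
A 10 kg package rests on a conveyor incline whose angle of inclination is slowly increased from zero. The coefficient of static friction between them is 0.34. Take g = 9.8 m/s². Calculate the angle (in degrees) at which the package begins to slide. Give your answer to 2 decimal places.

18.78°

At the threshold of sliding, static friction is at its maximum μ_s N and exactly balances the weight component along the incline: mg sin θ = μ_s mg cos θ.
Hence tan θ = μ_s = 0.34, so θ = arctan(0.34) = 18.7780°.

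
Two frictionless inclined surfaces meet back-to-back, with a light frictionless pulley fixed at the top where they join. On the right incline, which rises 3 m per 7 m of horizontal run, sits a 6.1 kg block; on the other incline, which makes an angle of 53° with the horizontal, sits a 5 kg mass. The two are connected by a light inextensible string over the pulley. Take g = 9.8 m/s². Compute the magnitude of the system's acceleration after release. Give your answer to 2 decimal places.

Resolve each weight along its own incline: the 6.1 kg mass has component 6.1 × 9.8 × sin 23.20° = 23.548 N down its slope, and the 5 kg mass has 5 × 9.8 × sin 53° = 39.133 N down its slope.
The 5 kg side's 39.133 N exceeds the other side's 23.548 N, so that mass slides down and the 6.1 kg mass slides up. Taking that direction as positive, Newton's second law for the whole system gives 39.133 − 23.548 = (6.1 + 5) a, so a = 15.585 / 11.1 = 1.4041 m/s².

1.40 m/s²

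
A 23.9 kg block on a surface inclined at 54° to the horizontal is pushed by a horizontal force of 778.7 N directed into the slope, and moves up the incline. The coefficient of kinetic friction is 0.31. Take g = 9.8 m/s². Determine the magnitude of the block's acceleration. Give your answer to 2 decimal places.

1.27 m/s²

The horizontal push has components F cos 54° = 778.7 × 0.5878 = 457.720 N up the incline and F sin 54° = 778.7 × 0.8090 = 629.968 N pressing into the surface.
The normal force is therefore N = mg cos 54° + F sin 54° = 137.675 + 629.968 = 767.643 N, and kinetic friction down the slope is μN = 0.31 × 767.643 = 237.969 N.
Along the incline: F cos 54° − mg sin 54° − μN = ma, so 457.720 − 189.484 − 237.969 = 23.9 a, giving a = 1.2664 m/s².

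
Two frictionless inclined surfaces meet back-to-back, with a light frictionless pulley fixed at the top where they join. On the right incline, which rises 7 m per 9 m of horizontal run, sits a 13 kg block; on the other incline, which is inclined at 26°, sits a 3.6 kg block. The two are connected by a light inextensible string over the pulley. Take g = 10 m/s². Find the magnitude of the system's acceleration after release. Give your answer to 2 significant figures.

Resolve each weight along its own incline: the 13 kg mass has component 13 × 10 × sin 37.87° = 79.812 N down its slope, and the 3.6 kg mass has 3.6 × 10 × sin 26° = 15.781 N down its slope.
The 13 kg side's 79.812 N exceeds the other side's 15.781 N, so that mass slides down and the 3.6 kg mass slides up. Taking that direction as positive, Newton's second law for the whole system gives 79.812 − 15.781 = (13 + 3.6) a, so a = 64.031 / 16.6 = 3.8573 m/s².

3.9 m/s²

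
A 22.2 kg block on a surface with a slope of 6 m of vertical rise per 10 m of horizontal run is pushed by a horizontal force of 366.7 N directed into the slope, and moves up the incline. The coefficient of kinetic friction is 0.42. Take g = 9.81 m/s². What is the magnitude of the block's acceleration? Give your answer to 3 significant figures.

The horizontal push has components F cos 30.96° = 366.7 × 0.8575 = 314.445 N up the incline and F sin 30.96° = 366.7 × 0.5145 = 188.667 N pressing into the surface.
The normal force is therefore N = mg cos 30.96° + F sin 30.96° = 186.748 + 188.667 = 375.415 N, and kinetic friction down the slope is μN = 0.42 × 375.415 = 157.674 N.
Along the incline: F cos 30.96° − mg sin 30.96° − μN = ma, so 314.445 − 112.049 − 157.674 = 22.2 a, giving a = 2.0145 m/s².

2.01 m/s²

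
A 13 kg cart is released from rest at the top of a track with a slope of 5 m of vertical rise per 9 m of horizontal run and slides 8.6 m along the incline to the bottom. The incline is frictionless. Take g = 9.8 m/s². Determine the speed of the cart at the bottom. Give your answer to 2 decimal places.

9.05 m/s

The weight component along the incline is mg sin 29.05° = 61.871 N and the normal force is N = mg cos 29.05° = 111.368 N.
With no friction, a = g sin 29.05° = 4.7593 m/s².
Starting from rest over a distance of 8.6 m, v² = 2aL = 2 × 4.7593 × 8.6 = 81.8600, so v = 9.0477 m/s.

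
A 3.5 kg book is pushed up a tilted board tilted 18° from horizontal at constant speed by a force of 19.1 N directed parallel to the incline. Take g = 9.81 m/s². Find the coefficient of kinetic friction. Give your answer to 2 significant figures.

0.26

At constant speed ΣF = 0 along the incline. The applied 19.1 N acts up the slope; the weight component mg sin 18° = 10.610 N and kinetic friction μN both act down the slope.
So 19.1 = 10.610 + μ × 32.655, giving μ = (19.1 − 10.610) / 32.655 = 0.2600.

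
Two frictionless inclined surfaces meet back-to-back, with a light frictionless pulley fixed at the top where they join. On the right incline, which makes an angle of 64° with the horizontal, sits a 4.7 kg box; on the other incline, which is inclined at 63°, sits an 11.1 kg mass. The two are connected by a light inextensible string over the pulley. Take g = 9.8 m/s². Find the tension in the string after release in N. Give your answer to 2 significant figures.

58 N

Resolve each weight along its own incline: the 4.7 kg mass has component 4.7 × 9.8 × sin 64° = 41.398 N down its slope, and the 11.1 kg mass has 11.1 × 9.8 × sin 63° = 96.924 N down its slope.
The 11.1 kg side's 96.924 N exceeds the other side's 41.398 N, so that mass slides down and the 4.7 kg mass slides up. Taking that direction as positive, Newton's second law for the whole system gives 96.924 − 41.398 = (4.7 + 11.1) a, so a = 55.526 / 15.8 = 3.5143 m/s².
For the 4.7 kg mass (up-slope positive): T − 41.398 = 4.7 × 3.5143, so T = 57.915 N.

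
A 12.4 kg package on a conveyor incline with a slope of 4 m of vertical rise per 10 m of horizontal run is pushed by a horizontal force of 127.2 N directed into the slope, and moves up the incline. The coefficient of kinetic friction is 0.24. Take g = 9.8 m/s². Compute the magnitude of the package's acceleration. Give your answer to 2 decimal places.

The horizontal push has components F cos 21.80° = 127.2 × 0.9285 = 118.105 N up the incline and F sin 21.80° = 127.2 × 0.3714 = 47.242 N pressing into the surface.
The normal force is therefore N = mg cos 21.80° + F sin 21.80° = 112.831 + 47.242 = 160.073 N, and kinetic friction down the slope is μN = 0.24 × 160.073 = 38.418 N.
Along the incline: F cos 21.80° − mg sin 21.80° − μN = ma, so 118.105 − 45.133 − 38.418 = 12.4 a, giving a = 2.7866 m/s².

2.79 m/s²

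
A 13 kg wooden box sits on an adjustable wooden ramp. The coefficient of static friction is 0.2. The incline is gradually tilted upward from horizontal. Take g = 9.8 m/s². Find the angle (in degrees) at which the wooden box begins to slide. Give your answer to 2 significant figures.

At the threshold of sliding, static friction is at its maximum μ_s N and exactly balances the weight component along the incline: mg sin θ = μ_s mg cos θ.
Hence tan θ = μ_s = 0.2, so θ = arctan(0.2) = 11.3099°.

11°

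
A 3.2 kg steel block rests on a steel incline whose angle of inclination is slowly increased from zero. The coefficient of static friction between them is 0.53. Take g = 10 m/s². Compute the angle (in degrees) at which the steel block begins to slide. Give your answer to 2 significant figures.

28°

At the threshold of sliding, static friction is at its maximum μ_s N and exactly balances the weight component along the incline: mg sin θ = μ_s mg cos θ.
Hence tan θ = μ_s = 0.53, so θ = arctan(0.53) = 27.9236°.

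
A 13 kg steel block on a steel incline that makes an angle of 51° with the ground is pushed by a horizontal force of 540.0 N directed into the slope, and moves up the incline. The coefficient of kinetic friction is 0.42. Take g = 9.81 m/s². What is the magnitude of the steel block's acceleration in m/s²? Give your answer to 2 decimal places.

2.37 m/s²

The horizontal push has components F cos 51° = 540.0 × 0.6293 = 339.822 N up the incline and F sin 51° = 540.0 × 0.7771 = 419.634 N pressing into the surface.
The normal force is therefore N = mg cos 51° + F sin 51° = 80.255 + 419.634 = 499.889 N, and kinetic friction down the slope is μN = 0.42 × 499.889 = 209.953 N.
Along the incline: F cos 51° − mg sin 51° − μN = ma, so 339.822 − 99.104 − 209.953 = 13 a, giving a = 2.3665 m/s².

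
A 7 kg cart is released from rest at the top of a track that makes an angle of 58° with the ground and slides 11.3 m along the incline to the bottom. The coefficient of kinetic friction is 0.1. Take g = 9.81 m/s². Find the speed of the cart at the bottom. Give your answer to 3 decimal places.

The weight component along the incline is mg sin 58° = 58.235 N and the normal force is N = mg cos 58° = 36.390 N.
Friction up the slope is f = μN = 0.1 × 36.390 = 3.639 N, so the net downslope force is 58.235 − 3.639 = 54.596 N and a = 54.596 / 7 = 7.7994 m/s².
Starting from rest over a distance of 11.3 m, v² = 2aL = 2 × 7.7994 × 11.3 = 176.2664, so v = 13.2765 m/s.

13.277 m/s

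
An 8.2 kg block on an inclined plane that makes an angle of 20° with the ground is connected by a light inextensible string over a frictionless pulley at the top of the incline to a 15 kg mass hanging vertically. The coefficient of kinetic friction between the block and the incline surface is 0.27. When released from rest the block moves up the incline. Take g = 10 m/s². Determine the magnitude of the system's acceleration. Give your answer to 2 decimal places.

4.36 m/s²

For the block on the incline: the weight component along the slope is m₁g sin 20° = 8.2 × 10 × 0.3420 = 28.044 N and the normal force is N = m₁g cos 20° = 77.055 N.
Kinetic friction opposes the block's motion up the incline: f = μN = 0.27 × 77.055 = 20.805 N acting down the slope.
Newton's second law for the block (up-slope positive): T − 28.044 − 20.805 = 8.2 a. For the hanging mass (downward positive): 15 × 10 − T = 15 a.
Adding the two equations eliminates T: 101.151 = 23.2 a, so a = 4.3600 m/s².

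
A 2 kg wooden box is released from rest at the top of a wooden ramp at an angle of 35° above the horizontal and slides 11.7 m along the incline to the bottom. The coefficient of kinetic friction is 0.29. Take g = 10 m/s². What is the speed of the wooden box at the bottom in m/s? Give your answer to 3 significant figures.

8.87 m/s

The weight component along the incline is mg sin 35° = 11.472 N and the normal force is N = mg cos 35° = 16.383 N.
Friction up the slope is f = μN = 0.29 × 16.383 = 4.751 N, so the net downslope force is 11.472 − 4.751 = 6.721 N and a = 6.721 / 2 = 3.3605 m/s².
Starting from rest over a distance of 11.7 m, v² = 2aL = 2 × 3.3605 × 11.7 = 78.6357, so v = 8.8677 m/s.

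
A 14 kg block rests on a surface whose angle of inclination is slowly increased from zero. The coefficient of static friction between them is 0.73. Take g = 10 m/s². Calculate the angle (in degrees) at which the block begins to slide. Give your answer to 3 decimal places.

36.129°

At the threshold of sliding, static friction is at its maximum μ_s N and exactly balances the weight component along the incline: mg sin θ = μ_s mg cos θ.
Hence tan θ = μ_s = 0.73, so θ = arctan(0.73) = 36.1294°.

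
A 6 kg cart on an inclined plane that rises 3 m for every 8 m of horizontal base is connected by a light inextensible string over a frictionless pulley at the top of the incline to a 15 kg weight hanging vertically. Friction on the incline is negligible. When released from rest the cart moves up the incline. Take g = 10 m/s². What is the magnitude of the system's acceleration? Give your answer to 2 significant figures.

6.1 m/s²

For the cart on the incline: the weight component along the slope is m₁g sin 20.56° = 6 × 10 × 0.3511 = 21.066 N and the normal force is N = m₁g cos 20.56° = 56.180 N.
Newton's second law for the cart (up-slope positive): T − 21.066 = 6 a. For the hanging weight (downward positive): 15 × 10 − T = 15 a.
Adding the two equations eliminates T: 128.934 = 21 a, so a = 6.1397 m/s².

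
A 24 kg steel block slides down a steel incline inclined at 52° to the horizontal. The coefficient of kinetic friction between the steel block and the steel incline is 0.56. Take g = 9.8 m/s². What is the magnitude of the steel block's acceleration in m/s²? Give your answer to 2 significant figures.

Resolving the weight along the incline: the component pulling the steel block down the slope is mg sin 52° = 24 × 9.8 × 0.7880 = 185.338 N, and the normal force is N = mg cos 52° = 24 × 9.8 × 0.6157 = 144.813 N.
Kinetic friction acts up the slope with magnitude f = μN = 0.56 × 144.813 = 81.095 N.
Net force along the incline is 185.338 − 81.095 = 104.243 N, so a = 104.243 / 24 = 4.3435 m/s².

4.3 m/s²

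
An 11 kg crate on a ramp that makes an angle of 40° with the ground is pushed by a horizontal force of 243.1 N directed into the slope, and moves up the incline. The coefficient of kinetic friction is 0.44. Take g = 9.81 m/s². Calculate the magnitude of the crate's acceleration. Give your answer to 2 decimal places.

The horizontal push has components F cos 40° = 243.1 × 0.7660 = 186.215 N up the incline and F sin 40° = 243.1 × 0.6428 = 156.265 N pressing into the surface.
The normal force is therefore N = mg cos 40° + F sin 40° = 82.659 + 156.265 = 238.924 N, and kinetic friction down the slope is μN = 0.44 × 238.924 = 105.127 N.
Along the incline: F cos 40° − mg sin 40° − μN = ma, so 186.215 − 69.365 − 105.127 = 11 a, giving a = 1.0657 m/s².

1.07 m/s²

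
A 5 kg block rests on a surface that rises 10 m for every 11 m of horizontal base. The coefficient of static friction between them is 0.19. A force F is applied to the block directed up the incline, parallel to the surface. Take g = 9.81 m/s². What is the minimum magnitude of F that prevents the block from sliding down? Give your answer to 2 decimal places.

26.10 N

The normal force is N = mg cos 42.27° = 36.294 N. With F at its minimum the block is on the verge of sliding down, so static friction is at its maximum μ_s N = 0.19 × 36.294 = 6.896 N and acts up the slope.
Equilibrium along the incline: F + μ_s N = mg sin 42.27°, so F = 32.995 − 6.896 = 26.099 N.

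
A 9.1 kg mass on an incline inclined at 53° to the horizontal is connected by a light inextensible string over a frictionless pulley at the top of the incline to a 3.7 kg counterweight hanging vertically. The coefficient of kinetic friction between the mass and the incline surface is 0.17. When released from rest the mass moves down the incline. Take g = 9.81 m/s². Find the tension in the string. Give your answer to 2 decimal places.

43.77 N

For the mass on the incline: the weight component along the slope is m₁g sin 53° = 9.1 × 9.81 × 0.7986 = 71.292 N and the normal force is N = m₁g cos 53° = 53.725 N.
Kinetic friction opposes the mass's motion down the incline: f = μN = 0.17 × 53.725 = 9.133 N acting up the slope.
Newton's second law for the mass (down-slope positive): 71.292 − 9.133 − T = 9.1 a. For the hanging counterweight (upward positive): T − 3.7 × 9.81 = 3.7 a.
Adding the two equations eliminates T: 25.862 = 12.8 a, so a = 2.0205 m/s².
Then from the hanging counterweight's equation, T = 3.7 × (9.81 + 2.0205) = 43.773 N.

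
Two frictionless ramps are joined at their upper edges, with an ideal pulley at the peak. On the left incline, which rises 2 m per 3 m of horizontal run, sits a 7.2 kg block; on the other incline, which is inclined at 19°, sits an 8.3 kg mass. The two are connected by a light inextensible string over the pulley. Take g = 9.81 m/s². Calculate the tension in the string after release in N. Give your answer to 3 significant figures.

Resolve each weight along its own incline: the 7.2 kg mass has component 7.2 × 9.81 × sin 33.69° = 39.180 N down its slope, and the 8.3 kg mass has 8.3 × 9.81 × sin 19° = 26.509 N down its slope.
The 7.2 kg side's 39.180 N exceeds the other side's 26.509 N, so that mass slides down and the 8.3 kg mass slides up. Taking that direction as positive, Newton's second law for the whole system gives 39.180 − 26.509 = (7.2 + 8.3) a, so a = 12.671 / 15.5 = 0.8175 m/s².
For the 8.3 kg mass (up-slope positive): T − 26.509 = 8.3 × 0.8175, so T = 33.294 N.

33.3 N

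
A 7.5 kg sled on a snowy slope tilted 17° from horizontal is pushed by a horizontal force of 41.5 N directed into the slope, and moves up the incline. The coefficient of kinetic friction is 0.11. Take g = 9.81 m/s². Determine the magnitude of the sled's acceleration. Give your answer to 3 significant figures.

The horizontal push has components F cos 17° = 41.5 × 0.9563 = 39.686 N up the incline and F sin 17° = 41.5 × 0.2924 = 12.135 N pressing into the surface.
The normal force is therefore N = mg cos 17° + F sin 17° = 70.360 + 12.135 = 82.495 N, and kinetic friction down the slope is μN = 0.11 × 82.495 = 9.074 N.
Along the incline: F cos 17° − mg sin 17° − μN = ma, so 39.686 − 21.513 − 9.074 = 7.5 a, giving a = 1.2132 m/s².

1.21 m/s²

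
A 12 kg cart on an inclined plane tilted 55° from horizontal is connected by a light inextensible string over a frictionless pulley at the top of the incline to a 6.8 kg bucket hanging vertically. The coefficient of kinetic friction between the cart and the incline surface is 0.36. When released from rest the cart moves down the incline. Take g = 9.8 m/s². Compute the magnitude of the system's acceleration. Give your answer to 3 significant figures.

For the cart on the incline: the weight component along the slope is m₁g sin 55° = 12 × 9.8 × 0.8192 = 96.338 N and the normal force is N = m₁g cos 55° = 67.453 N.
Kinetic friction opposes the cart's motion down the incline: f = μN = 0.36 × 67.453 = 24.283 N acting up the slope.
Newton's second law for the cart (down-slope positive): 96.338 − 24.283 − T = 12 a. For the hanging bucket (upward positive): T − 6.8 × 9.8 = 6.8 a.
Adding the two equations eliminates T: 5.415 = 18.8 a, so a = 0.2880 m/s².

0.288 m/s²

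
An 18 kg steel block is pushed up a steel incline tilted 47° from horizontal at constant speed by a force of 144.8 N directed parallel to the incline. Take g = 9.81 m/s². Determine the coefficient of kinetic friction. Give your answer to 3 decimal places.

At constant speed ΣF = 0 along the incline. The applied 144.8 N acts up the slope; the weight component mg sin 47° = 129.142 N and kinetic friction μN both act down the slope.
So 144.8 = 129.142 + μ × 120.427, giving μ = (144.8 − 129.142) / 120.427 = 0.1300.

0.130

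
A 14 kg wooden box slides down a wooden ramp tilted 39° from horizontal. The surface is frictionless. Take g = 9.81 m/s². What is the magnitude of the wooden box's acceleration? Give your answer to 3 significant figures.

Resolving the weight along the incline: the component pulling the wooden box down the slope is mg sin 39° = 14 × 9.81 × 0.6293 = 86.428 N, and the normal force is N = mg cos 39° = 14 × 9.81 × 0.7771 = 106.727 N.
With no friction the net force along the incline is 86.428 N, so a = g sin 39° = 86.428 / 14 = 6.1734 m/s².

6.17 m/s²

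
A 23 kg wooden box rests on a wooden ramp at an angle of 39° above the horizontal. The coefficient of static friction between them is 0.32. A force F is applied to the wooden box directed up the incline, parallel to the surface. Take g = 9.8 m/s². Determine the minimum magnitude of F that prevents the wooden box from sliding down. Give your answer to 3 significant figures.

85.8 N

The normal force is N = mg cos 39° = 175.169 N. With F at its minimum the wooden box is on the verge of sliding down, so static friction is at its maximum μ_s N = 0.32 × 175.169 = 56.054 N and acts up the slope.
Equilibrium along the incline: F + μ_s N = mg sin 39°, so F = 141.849 − 56.054 = 85.795 N.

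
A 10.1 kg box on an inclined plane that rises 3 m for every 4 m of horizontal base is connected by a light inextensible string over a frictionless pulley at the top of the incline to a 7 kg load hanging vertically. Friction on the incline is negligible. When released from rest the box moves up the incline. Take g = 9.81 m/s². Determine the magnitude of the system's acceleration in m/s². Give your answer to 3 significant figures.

For the box on the incline: the weight component along the slope is m₁g sin 36.87° = 10.1 × 9.81 × 0.6000 = 59.449 N and the normal force is N = m₁g cos 36.87° = 79.265 N.
Newton's second law for the box (up-slope positive): T − 59.449 = 10.1 a. For the hanging load (downward positive): 7 × 9.81 − T = 7 a.
Adding the two equations eliminates T: 9.221 = 17.1 a, so a = 0.5392 m/s².

0.539 m/s²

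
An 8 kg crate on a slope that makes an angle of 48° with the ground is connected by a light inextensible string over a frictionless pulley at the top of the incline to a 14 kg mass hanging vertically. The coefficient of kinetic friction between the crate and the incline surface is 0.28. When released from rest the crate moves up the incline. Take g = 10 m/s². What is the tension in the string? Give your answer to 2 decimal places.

98.28 N

For the crate on the incline: the weight component along the slope is m₁g sin 48° = 8 × 10 × 0.7431 = 59.448 N and the normal force is N = m₁g cos 48° = 53.530 N.
Kinetic friction opposes the crate's motion up the incline: f = μN = 0.28 × 53.530 = 14.988 N acting down the slope.
Newton's second law for the crate (up-slope positive): T − 59.448 − 14.988 = 8 a. For the hanging mass (downward positive): 14 × 10 − T = 14 a.
Adding the two equations eliminates T: 65.564 = 22 a, so a = 2.9802 m/s².
Then from the hanging mass's equation, T = 14 × (10 − 2.9802) = 98.277 N.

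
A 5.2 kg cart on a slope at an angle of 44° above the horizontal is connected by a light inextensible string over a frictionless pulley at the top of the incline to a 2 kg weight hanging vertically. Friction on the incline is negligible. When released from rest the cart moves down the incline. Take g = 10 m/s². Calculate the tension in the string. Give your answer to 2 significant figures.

For the cart on the incline: the weight component along the slope is m₁g sin 44° = 5.2 × 10 × 0.6947 = 36.124 N and the normal force is N = m₁g cos 44° = 37.406 N.
Newton's second law for the cart (down-slope positive): 36.124 − T = 5.2 a. For the hanging weight (upward positive): T − 2 × 10 = 2 a.
Adding the two equations eliminates T: 16.124 = 7.2 a, so a = 2.2394 m/s².
Then from the hanging weight's equation, T = 2 × (10 + 2.2394) = 24.479 N.

24 N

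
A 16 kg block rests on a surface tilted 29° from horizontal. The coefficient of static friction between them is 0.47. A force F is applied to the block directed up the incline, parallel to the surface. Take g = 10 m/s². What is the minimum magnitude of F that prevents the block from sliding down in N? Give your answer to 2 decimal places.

11.80 N

The normal force is N = mg cos 29° = 139.939 N. With F at its minimum the block is on the verge of sliding down, so static friction is at its maximum μ_s N = 0.47 × 139.939 = 65.771 N and acts up the slope.
Equilibrium along the incline: F + μ_s N = mg sin 29°, so F = 77.570 − 65.771 = 11.799 N.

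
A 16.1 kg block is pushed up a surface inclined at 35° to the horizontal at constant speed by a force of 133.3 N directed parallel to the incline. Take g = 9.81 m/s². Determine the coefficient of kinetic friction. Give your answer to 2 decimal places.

0.33

At constant speed ΣF = 0 along the incline. The applied 133.3 N acts up the slope; the weight component mg sin 35° = 90.591 N and kinetic friction μN both act down the slope.
So 133.3 = 90.591 + μ × 129.378, giving μ = (133.3 − 90.591) / 129.378 = 0.3301.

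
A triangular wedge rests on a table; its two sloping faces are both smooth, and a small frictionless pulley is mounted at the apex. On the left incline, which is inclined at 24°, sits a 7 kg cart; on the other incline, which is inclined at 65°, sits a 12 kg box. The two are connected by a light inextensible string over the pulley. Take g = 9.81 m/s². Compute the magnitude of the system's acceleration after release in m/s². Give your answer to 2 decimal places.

4.15 m/s²

Resolve each weight along its own incline: the 7 kg mass has component 7 × 9.81 × sin 24° = 27.931 N down its slope, and the 12 kg mass has 12 × 9.81 × sin 65° = 106.691 N down its slope.
The 12 kg side's 106.691 N exceeds the other side's 27.931 N, so that mass slides down and the 7 kg mass slides up. Taking that direction as positive, Newton's second law for the whole system gives 106.691 − 27.931 = (7 + 12) a, so a = 78.760 / 19 = 4.1453 m/s².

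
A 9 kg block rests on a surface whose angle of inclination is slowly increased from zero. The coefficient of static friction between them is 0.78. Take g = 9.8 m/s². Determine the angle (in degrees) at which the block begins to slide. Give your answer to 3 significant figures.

38.0°

At the threshold of sliding, static friction is at its maximum μ_s N and exactly balances the weight component along the incline: mg sin θ = μ_s mg cos θ.
Hence tan θ = μ_s = 0.78, so θ = arctan(0.78) = 37.9542°.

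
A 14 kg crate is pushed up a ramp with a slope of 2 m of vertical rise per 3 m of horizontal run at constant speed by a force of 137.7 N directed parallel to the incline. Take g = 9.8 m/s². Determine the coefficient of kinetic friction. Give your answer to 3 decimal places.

0.540

At constant speed ΣF = 0 along the incline. The applied 137.7 N acts up the slope; the weight component mg sin 33.69° = 76.105 N and kinetic friction μN both act down the slope.
So 137.7 = 76.105 + μ × 114.157, giving μ = (137.7 − 76.105) / 114.157 = 0.5396.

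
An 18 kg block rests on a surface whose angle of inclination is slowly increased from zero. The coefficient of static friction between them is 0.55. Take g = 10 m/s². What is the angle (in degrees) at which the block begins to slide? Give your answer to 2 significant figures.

29°

At the threshold of sliding, static friction is at its maximum μ_s N and exactly balances the weight component along the incline: mg sin θ = μ_s mg cos θ.
Hence tan θ = μ_s = 0.55, so θ = arctan(0.55) = 28.8108°.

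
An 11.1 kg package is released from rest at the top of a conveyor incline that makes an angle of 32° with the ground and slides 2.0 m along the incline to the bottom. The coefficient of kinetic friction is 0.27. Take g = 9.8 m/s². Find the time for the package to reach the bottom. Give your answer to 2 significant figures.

The weight component along the incline is mg sin 32° = 57.645 N and the normal force is N = mg cos 32° = 92.251 N.
Friction up the slope is f = μN = 0.27 × 92.251 = 24.908 N, so the net downslope force is 57.645 − 24.908 = 32.737 N and a = 32.737 / 11.1 = 2.9493 m/s².
Starting from rest, L = ½at², so t = √(2L/a) = √(2 × 2.0 / 2.9493) = 1.1646 s.

1.2 s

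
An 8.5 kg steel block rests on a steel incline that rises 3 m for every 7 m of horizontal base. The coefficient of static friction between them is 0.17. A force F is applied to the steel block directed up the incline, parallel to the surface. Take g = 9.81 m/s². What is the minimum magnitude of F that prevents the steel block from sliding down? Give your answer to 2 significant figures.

20 N

The normal force is N = mg cos 23.20° = 76.643 N. With F at its minimum the steel block is on the verge of sliding down, so static friction is at its maximum μ_s N = 0.17 × 76.643 = 13.029 N and acts up the slope.
Equilibrium along the incline: F + μ_s N = mg sin 23.20°, so F = 32.847 − 13.029 = 19.818 N.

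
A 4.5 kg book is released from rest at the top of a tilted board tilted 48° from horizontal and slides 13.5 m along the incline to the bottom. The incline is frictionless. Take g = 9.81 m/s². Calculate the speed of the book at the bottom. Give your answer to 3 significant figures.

14.0 m/s

The weight component along the incline is mg sin 48° = 32.806 N and the normal force is N = mg cos 48° = 29.539 N.
With no friction, a = g sin 48° = 7.2903 m/s².
Starting from rest over a distance of 13.5 m, v² = 2aL = 2 × 7.2903 × 13.5 = 196.8381, so v = 14.0299 m/s.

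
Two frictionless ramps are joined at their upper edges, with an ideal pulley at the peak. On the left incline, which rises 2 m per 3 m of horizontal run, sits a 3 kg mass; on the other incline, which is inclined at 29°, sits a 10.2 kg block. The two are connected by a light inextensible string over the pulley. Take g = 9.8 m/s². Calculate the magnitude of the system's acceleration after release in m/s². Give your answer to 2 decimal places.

2.44 m/s²

Resolve each weight along its own incline: the 3 kg mass has component 3 × 9.8 × sin 33.69° = 16.308 N down its slope, and the 10.2 kg mass has 10.2 × 9.8 × sin 29° = 48.462 N down its slope.
The 10.2 kg side's 48.462 N exceeds the other side's 16.308 N, so that mass slides down and the 3 kg mass slides up. Taking that direction as positive, Newton's second law for the whole system gives 48.462 − 16.308 = (3 + 10.2) a, so a = 32.154 / 13.2 = 2.4359 m/s².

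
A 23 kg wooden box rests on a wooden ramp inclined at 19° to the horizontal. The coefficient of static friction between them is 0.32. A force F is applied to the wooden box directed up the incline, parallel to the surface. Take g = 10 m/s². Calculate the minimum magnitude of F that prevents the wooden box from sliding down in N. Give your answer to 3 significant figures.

The normal force is N = mg cos 19° = 217.469 N. With F at its minimum the wooden box is on the verge of sliding down, so static friction is at its maximum μ_s N = 0.32 × 217.469 = 69.590 N and acts up the slope.
Equilibrium along the incline: F + μ_s N = mg sin 19°, so F = 74.881 − 69.590 = 5.291 N.

5.29 N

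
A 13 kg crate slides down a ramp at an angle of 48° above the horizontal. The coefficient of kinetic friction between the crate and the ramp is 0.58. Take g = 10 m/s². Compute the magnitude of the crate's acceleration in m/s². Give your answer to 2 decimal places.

3.55 m/s²

Resolving the weight along the incline: the component pulling the crate down the slope is mg sin 48° = 13 × 10 × 0.7431 = 96.603 N, and the normal force is N = mg cos 48° = 13 × 10 × 0.6691 = 86.983 N.
Kinetic friction acts up the slope with magnitude f = μN = 0.58 × 86.983 = 50.450 N.
Net force along the incline is 96.603 − 50.450 = 46.153 N, so a = 46.153 / 13 = 3.5502 m/s².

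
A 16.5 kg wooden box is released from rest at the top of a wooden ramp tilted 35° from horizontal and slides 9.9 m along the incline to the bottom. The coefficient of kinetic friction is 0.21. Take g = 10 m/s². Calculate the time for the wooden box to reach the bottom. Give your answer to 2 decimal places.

2.22 s

The weight component along the incline is mg sin 35° = 94.640 N and the normal force is N = mg cos 35° = 135.160 N.
Friction up the slope is f = μN = 0.21 × 135.160 = 28.384 N, so the net downslope force is 94.640 − 28.384 = 66.256 N and a = 66.256 / 16.5 = 4.0155 m/s².
Starting from rest, L = ½at², so t = √(2L/a) = √(2 × 9.9 / 4.0155) = 2.2206 s.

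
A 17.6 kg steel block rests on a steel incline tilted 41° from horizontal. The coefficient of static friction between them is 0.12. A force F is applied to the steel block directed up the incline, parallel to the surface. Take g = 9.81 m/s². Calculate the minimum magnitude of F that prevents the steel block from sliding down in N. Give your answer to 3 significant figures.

97.6 N

The normal force is N = mg cos 41° = 130.305 N. With F at its minimum the steel block is on the verge of sliding down, so static friction is at its maximum μ_s N = 0.12 × 130.305 = 15.637 N and acts up the slope.
Equilibrium along the incline: F + μ_s N = mg sin 41°, so F = 113.273 − 15.637 = 97.636 N.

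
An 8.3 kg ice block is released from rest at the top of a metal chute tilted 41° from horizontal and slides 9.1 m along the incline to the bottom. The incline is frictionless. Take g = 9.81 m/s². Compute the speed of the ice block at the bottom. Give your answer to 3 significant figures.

10.8 m/s

The weight component along the incline is mg sin 41° = 53.418 N and the normal force is N = mg cos 41° = 61.451 N.
With no friction, a = g sin 41° = 6.4359 m/s².
Starting from rest over a distance of 9.1 m, v² = 2aL = 2 × 6.4359 × 9.1 = 117.1334, so v = 10.8228 m/s.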